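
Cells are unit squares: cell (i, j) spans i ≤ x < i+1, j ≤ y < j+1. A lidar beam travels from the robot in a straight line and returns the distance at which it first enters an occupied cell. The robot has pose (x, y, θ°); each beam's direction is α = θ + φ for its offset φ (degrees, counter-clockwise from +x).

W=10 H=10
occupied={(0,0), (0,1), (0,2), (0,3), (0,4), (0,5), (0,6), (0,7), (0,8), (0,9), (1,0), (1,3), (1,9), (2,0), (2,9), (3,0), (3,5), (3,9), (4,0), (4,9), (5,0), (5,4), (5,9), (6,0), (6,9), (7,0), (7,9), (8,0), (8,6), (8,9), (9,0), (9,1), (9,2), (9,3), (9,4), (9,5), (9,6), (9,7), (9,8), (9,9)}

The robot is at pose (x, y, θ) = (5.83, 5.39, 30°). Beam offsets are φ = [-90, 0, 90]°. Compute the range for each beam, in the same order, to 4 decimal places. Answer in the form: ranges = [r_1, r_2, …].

beam 1: φ=-90°, α=300°
  cosα=0.5000 sinα=-0.8660 | (5,5) | tMaxX 0.3400 tMaxY 0.4503 | tΔX 2.0000 tΔY 1.1547
    t=0.3400 [x] (6,5)
    t=0.4503 [y] (6,4)
    t=1.6050 [y] (6,3)
    t=2.3400 [x] (7,3)
    t=2.7597 [y] (7,2)
    t=3.9144 [y] (7,1)
    t=4.3400 [x] (8,1)
    t=5.0691 [y] (8,0) — stop
  → r_1 = 5.0691
beam 2: φ=0°, α=30°
  cosα=0.8660 sinα=0.5000 | (5,5) | tMaxX 0.1963 tMaxY 1.2200 | tΔX 1.1547 tΔY 2.0000
    t=0.1963 [x] (6,5)
    t=1.2200 [y] (6,6)
    t=1.3510 [x] (7,6)
    t=2.5057 [x] (8,6) — stop
  → r_2 = 2.5057
beam 3: φ=90°, α=120°
  cosα=-0.5000 sinα=0.8660 | (5,5) | tMaxX 1.6600 tMaxY 0.7044 | tΔX 2.0000 tΔY 1.1547
    t=0.7044 [y] (5,6)
    t=1.6600 [x] (4,6)
    t=1.8591 [y] (4,7)
    t=3.0138 [y] (4,8)
    t=3.6600 [x] (3,8)
    t=4.1685 [y] (3,9) — stop
  → r_3 = 4.1685

ranges = [5.0691, 2.5057, 4.1685]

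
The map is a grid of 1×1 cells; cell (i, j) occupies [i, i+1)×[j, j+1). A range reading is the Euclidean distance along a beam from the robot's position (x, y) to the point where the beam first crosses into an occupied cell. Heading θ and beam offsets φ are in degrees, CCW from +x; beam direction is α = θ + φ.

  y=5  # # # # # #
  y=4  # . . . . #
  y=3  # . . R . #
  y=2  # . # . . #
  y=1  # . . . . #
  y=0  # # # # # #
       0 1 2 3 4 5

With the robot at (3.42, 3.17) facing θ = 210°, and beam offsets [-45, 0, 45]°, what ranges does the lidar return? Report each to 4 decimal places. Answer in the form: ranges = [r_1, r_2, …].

beam 1: φ=-45°, α=165°
  direction (-0.9659, 0.2588); cell (3,3); t to first gridline: x 0.4348, y 3.2069 (then +1.0353 / +3.8637)
    (2,3) via x @ 0.4348
    (1,3) via x @ 1.4701
    (0,3) via x @ 2.5054  # hit
  → r_1 = 2.5054
beam 2: φ=0°, α=210°
  direction (-0.8660, -0.5000); cell (3,3); t to first gridline: x 0.4850, y 0.3400 (then +1.1547 / +2.0000)
    (3,2) via y @ 0.3400
    (2,2) via x @ 0.4850  # hit
  → r_2 = 0.4850
beam 3: φ=45°, α=255°
  direction (-0.2588, -0.9659); cell (3,3); t to first gridline: x 1.6228, y 0.1760 (then +3.8637 / +1.0353)
    (3,2) via y @ 0.1760
    (3,1) via y @ 1.2113
    (2,1) via x @ 1.6228
    (2,0) via y @ 2.2465  # hit
  → r_3 = 2.2465

ranges = [2.5054, 0.4850, 2.2465]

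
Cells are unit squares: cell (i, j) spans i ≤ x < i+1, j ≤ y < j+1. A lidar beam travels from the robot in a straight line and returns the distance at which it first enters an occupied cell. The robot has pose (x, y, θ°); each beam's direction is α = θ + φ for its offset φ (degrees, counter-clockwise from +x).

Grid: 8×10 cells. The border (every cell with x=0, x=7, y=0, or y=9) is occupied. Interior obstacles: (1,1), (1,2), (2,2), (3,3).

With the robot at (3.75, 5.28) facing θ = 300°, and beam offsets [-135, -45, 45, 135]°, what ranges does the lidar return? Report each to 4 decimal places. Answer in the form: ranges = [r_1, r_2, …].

ranges = [2.8470, 1.3252, 3.3646, 3.8512]

beam 1: φ=-135°, α=165°
  dir = (cos 165°, sin 165°) = (-0.9659, 0.2588); from cell (3,5)
  next x-line at t=0.7765, next y-line at t=2.7819; Δt_x=1.0353, Δt_y=3.8637
    x: enter (2,5) at t=0.7765
    x: enter (1,5) at t=1.8117
    y: enter (1,6) at t=2.7819
    x: enter (0,6) at t=2.8470 ← occupied
  → r_1 = 2.8470
beam 2: φ=-45°, α=255°
  dir = (cos 255°, sin 255°) = (-0.2588, -0.9659); from cell (3,5)
  next x-line at t=2.8978, next y-line at t=0.2899; Δt_x=3.8637, Δt_y=1.0353
    y: enter (3,4) at t=0.2899
    y: enter (3,3) at t=1.3252 ← occupied
  → r_2 = 1.3252
beam 3: φ=45°, α=345°
  dir = (cos 345°, sin 345°) = (0.9659, -0.2588); from cell (3,5)
  next x-line at t=0.2588, next y-line at t=1.0818; Δt_x=1.0353, Δt_y=3.8637
    x: enter (4,5) at t=0.2588
    y: enter (4,4) at t=1.0818
    x: enter (5,4) at t=1.2941
    x: enter (6,4) at t=2.3294
    x: enter (7,4) at t=3.3646 ← occupied
  → r_3 = 3.3646
beam 4: φ=135°, α=75°
  dir = (cos 75°, sin 75°) = (0.2588, 0.9659); from cell (3,5)
  next x-line at t=0.9659, next y-line at t=0.7454; Δt_x=3.8637, Δt_y=1.0353
    y: enter (3,6) at t=0.7454
    x: enter (4,6) at t=0.9659
    y: enter (4,7) at t=1.7807
    y: enter (4,8) at t=2.8160
    y: enter (4,9) at t=3.8512 ← occupied
  → r_4 = 3.8512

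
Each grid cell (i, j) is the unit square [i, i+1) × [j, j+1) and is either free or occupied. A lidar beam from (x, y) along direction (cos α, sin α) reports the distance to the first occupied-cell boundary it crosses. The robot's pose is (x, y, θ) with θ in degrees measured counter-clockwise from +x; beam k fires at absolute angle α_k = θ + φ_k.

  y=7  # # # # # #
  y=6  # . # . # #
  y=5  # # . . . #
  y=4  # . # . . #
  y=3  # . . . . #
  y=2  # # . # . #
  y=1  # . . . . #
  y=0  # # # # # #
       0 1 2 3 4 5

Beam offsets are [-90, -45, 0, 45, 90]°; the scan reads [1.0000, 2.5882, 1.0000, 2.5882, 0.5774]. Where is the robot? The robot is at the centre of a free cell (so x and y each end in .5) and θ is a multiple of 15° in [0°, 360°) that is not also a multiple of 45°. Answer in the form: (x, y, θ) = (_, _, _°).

Enumerate (i+0.5, j+0.5, θ) over the 18 free cells and 16 admissible headings. For each, cast all 5 beams and compare to the given ranges.
  (1.5, 6.5, 105°): beam 1 = 0.5176 ≠ 1.0000 ✗
  (2.5, 1.5, 195°): beam 1 = 3.6235 ≠ 1.0000 ✗
  (1.5, 6.5, 240°): beam 1 = 0.5774 ≠ 1.0000 ✗
  …
  (2.5, 3.5, 330°): r_1=1.0000, r_2=2.5882, r_3=1.0000, r_4=2.5882, r_5=0.5774 — all match ✓
No second candidate reproduces the full scan.

(x, y, θ) = (2.5, 3.5, 330°)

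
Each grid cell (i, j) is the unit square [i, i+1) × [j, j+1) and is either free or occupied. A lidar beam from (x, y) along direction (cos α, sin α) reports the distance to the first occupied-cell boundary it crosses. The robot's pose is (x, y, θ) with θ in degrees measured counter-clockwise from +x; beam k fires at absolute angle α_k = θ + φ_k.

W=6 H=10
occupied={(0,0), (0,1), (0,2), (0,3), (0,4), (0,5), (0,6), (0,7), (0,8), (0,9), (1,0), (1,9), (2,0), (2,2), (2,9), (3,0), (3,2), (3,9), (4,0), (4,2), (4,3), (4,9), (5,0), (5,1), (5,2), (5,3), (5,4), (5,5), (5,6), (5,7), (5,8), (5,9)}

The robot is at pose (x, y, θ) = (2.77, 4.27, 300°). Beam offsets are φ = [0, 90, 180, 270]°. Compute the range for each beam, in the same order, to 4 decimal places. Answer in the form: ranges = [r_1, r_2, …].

beam 1: φ=0°, α=300°
  d=(0.5000,-0.8660)  start (2,4)  tX=0.4600 tY=0.3118  stride 1/|dx|=2.0000 1/|dy|=1.1547
    cross y-line → (2,3), t=0.3118
    cross x-line → (3,3), t=0.4600
    cross y-line → (3,2), t=1.4665 (wall)
  → r_1 = 1.4665
beam 2: φ=90°, α=30°
  d=(0.8660,0.5000)  start (2,4)  tX=0.2656 tY=1.4600  stride 1/|dx|=1.1547 1/|dy|=2.0000
    cross x-line → (3,4), t=0.2656
    cross x-line → (4,4), t=1.4203
    cross y-line → (4,5), t=1.4600
    cross x-line → (5,5), t=2.5750 (wall)
  → r_2 = 2.5750
beam 3: φ=180°, α=120°
  d=(-0.5000,0.8660)  start (2,4)  tX=1.5400 tY=0.8429  stride 1/|dx|=2.0000 1/|dy|=1.1547
    cross y-line → (2,5), t=0.8429
    cross x-line → (1,5), t=1.5400
    cross y-line → (1,6), t=1.9976
    cross y-line → (1,7), t=3.1523
    cross x-line → (0,7), t=3.5400 (wall)
  → r_3 = 3.5400
beam 4: φ=270°, α=210°
  d=(-0.8660,-0.5000)  start (2,4)  tX=0.8891 tY=0.5400  stride 1/|dx|=1.1547 1/|dy|=2.0000
    cross y-line → (2,3), t=0.5400
    cross x-line → (1,3), t=0.8891
    cross x-line → (0,3), t=2.0438 (wall)
  → r_4 = 2.0438

ranges = [1.4665, 2.5750, 3.5400, 2.0438]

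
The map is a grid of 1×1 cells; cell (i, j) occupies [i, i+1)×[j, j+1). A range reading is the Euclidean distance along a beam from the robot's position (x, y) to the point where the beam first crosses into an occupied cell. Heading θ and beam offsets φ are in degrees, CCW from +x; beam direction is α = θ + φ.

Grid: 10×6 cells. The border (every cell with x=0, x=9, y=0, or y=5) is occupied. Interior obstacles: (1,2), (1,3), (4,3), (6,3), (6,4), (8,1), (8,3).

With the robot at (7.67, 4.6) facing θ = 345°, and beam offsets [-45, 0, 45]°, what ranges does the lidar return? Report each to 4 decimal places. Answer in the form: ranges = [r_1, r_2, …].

beam 1: φ=-45°, α=300°
  d=(0.5000,-0.8660)  start (7,4)  tX=0.6600 tY=0.6928  stride 1/|dx|=2.0000 1/|dy|=1.1547
    cross x-line → (8,4), t=0.6600
    cross y-line → (8,3), t=0.6928 (wall)
  → r_1 = 0.6928
beam 2: φ=0°, α=345°
  d=(0.9659,-0.2588)  start (7,4)  tX=0.3416 tY=2.3182  stride 1/|dx|=1.0353 1/|dy|=3.8637
    cross x-line → (8,4), t=0.3416
    cross x-line → (9,4), t=1.3769 (wall)
  → r_2 = 1.3769
beam 3: φ=45°, α=30°
  d=(0.8660,0.5000)  start (7,4)  tX=0.3811 tY=0.8000  stride 1/|dx|=1.1547 1/|dy|=2.0000
    cross x-line → (8,4), t=0.3811
    cross y-line → (8,5), t=0.8000 (wall)
  → r_3 = 0.8000

ranges = [0.6928, 1.3769, 0.8000]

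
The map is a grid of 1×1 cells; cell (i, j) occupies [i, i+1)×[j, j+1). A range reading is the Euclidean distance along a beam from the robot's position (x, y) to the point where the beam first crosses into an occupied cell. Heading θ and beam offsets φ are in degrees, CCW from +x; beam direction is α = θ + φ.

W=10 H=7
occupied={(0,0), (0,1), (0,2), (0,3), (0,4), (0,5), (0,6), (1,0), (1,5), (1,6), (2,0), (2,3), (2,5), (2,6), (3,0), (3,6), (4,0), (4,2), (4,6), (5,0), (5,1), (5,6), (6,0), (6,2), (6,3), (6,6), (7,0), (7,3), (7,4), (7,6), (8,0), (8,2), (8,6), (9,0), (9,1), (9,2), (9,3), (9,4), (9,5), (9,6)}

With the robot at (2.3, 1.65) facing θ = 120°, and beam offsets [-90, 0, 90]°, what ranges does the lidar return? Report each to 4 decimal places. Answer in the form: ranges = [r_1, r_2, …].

ranges = [1.9630, 2.6000, 1.3000]

beam 1: φ=-90°, α=30°
  d=(0.8660,0.5000)  start (2,1)  tX=0.8083 tY=0.7000  stride 1/|dx|=1.1547 1/|dy|=2.0000
    cross y-line → (2,2), t=0.7000
    cross x-line → (3,2), t=0.8083
    cross x-line → (4,2), t=1.9630 (wall)
  → r_1 = 1.9630
beam 2: φ=0°, α=120°
  d=(-0.5000,0.8660)  start (2,1)  tX=0.6000 tY=0.4041  stride 1/|dx|=2.0000 1/|dy|=1.1547
    cross y-line → (2,2), t=0.4041
    cross x-line → (1,2), t=0.6000
    cross y-line → (1,3), t=1.5588
    cross x-line → (0,3), t=2.6000 (wall)
  → r_2 = 2.6000
beam 3: φ=90°, α=210°
  d=(-0.8660,-0.5000)  start (2,1)  tX=0.3464 tY=1.3000  stride 1/|dx|=1.1547 1/|dy|=2.0000
    cross x-line → (1,1), t=0.3464
    cross y-line → (1,0), t=1.3000 (wall)
  → r_3 = 1.3000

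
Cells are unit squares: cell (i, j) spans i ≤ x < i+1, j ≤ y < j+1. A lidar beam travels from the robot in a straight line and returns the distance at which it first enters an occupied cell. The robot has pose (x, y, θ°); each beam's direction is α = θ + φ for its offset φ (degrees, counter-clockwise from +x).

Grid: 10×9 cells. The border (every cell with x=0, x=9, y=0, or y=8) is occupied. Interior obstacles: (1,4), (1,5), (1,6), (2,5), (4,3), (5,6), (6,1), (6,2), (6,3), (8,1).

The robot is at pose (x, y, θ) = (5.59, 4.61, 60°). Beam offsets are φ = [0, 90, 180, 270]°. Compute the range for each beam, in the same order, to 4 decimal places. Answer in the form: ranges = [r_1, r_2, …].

beam 1: φ=0°, α=60°
  cosα=0.5000 sinα=0.8660 | (5,4) | tMaxX 0.8200 tMaxY 0.4503 | tΔX 2.0000 tΔY 1.1547
    t=0.4503 [y] (5,5)
    t=0.8200 [x] (6,5)
    t=1.6050 [y] (6,6)
    t=2.7597 [y] (6,7)
    t=2.8200 [x] (7,7)
    t=3.9144 [y] (7,8) — stop
  → r_1 = 3.9144
beam 2: φ=90°, α=150°
  cosα=-0.8660 sinα=0.5000 | (5,4) | tMaxX 0.6813 tMaxY 0.7800 | tΔX 1.1547 tΔY 2.0000
    t=0.6813 [x] (4,4)
    t=0.7800 [y] (4,5)
    t=1.8360 [x] (3,5)
    t=2.7800 [y] (3,6)
    t=2.9907 [x] (2,6)
    t=4.1454 [x] (1,6) — stop
  → r_2 = 4.1454
beam 3: φ=180°, α=240°
  cosα=-0.5000 sinα=-0.8660 | (5,4) | tMaxX 1.1800 tMaxY 0.7044 | tΔX 2.0000 tΔY 1.1547
    t=0.7044 [y] (5,3)
    t=1.1800 [x] (4,3) — stop
  → r_3 = 1.1800
beam 4: φ=270°, α=330°
  cosα=0.8660 sinα=-0.5000 | (5,4) | tMaxX 0.4734 tMaxY 1.2200 | tΔX 1.1547 tΔY 2.0000
    t=0.4734 [x] (6,4)
    t=1.2200 [y] (6,3) — stop
  → r_4 = 1.2200

ranges = [3.9144, 4.1454, 1.1800, 1.2200]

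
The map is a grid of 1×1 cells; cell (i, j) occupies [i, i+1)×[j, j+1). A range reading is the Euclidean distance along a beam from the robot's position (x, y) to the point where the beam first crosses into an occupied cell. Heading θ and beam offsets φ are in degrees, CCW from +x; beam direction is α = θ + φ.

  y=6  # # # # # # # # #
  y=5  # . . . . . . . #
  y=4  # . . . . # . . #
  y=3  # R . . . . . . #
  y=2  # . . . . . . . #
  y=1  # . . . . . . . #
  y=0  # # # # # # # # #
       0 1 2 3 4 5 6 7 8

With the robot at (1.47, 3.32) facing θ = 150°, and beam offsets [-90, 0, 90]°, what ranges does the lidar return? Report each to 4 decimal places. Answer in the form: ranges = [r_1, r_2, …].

ranges = [3.0946, 0.5427, 0.9400]

beam 1: φ=-90°, α=60°
  cosα=0.5000 sinα=0.8660 | (1,3) | tMaxX 1.0600 tMaxY 0.7852 | tΔX 2.0000 tΔY 1.1547
    t=0.7852 [y] (1,4)
    t=1.0600 [x] (2,4)
    t=1.9399 [y] (2,5)
    t=3.0600 [x] (3,5)
    t=3.0946 [y] (3,6) — stop
  → r_1 = 3.0946
beam 2: φ=0°, α=150°
  cosα=-0.8660 sinα=0.5000 | (1,3) | tMaxX 0.5427 tMaxY 1.3600 | tΔX 1.1547 tΔY 2.0000
    t=0.5427 [x] (0,3) — stop
  → r_2 = 0.5427
beam 3: φ=90°, α=240°
  cosα=-0.5000 sinα=-0.8660 | (1,3) | tMaxX 0.9400 tMaxY 0.3695 | tΔX 2.0000 tΔY 1.1547
    t=0.3695 [y] (1,2)
    t=0.9400 [x] (0,2) — stop
  → r_3 = 0.9400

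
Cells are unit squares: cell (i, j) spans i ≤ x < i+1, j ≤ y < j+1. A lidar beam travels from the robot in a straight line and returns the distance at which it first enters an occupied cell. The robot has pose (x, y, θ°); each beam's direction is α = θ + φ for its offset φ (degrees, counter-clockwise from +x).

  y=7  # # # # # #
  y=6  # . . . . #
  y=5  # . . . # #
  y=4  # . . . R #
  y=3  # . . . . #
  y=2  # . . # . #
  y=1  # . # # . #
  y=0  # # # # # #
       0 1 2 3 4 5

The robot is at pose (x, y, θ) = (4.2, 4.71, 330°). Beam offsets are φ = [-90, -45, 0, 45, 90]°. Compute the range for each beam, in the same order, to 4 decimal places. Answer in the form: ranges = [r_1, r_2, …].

beam 1: φ=-90°, α=240°
  dir = (cos 240°, sin 240°) = (-0.5000, -0.8660); from cell (4,4)
  next x-line at t=0.4000, next y-line at t=0.8198; Δt_x=2.0000, Δt_y=1.1547
    x: enter (3,4) at t=0.4000
    y: enter (3,3) at t=0.8198
    y: enter (3,2) at t=1.9745 ← occupied
  → r_1 = 1.9745
beam 2: φ=-45°, α=285°
  dir = (cos 285°, sin 285°) = (0.2588, -0.9659); from cell (4,4)
  next x-line at t=3.0910, next y-line at t=0.7350; Δt_x=3.8637, Δt_y=1.0353
    y: enter (4,3) at t=0.7350
    y: enter (4,2) at t=1.7703
    y: enter (4,1) at t=2.8056
    x: enter (5,1) at t=3.0910 ← occupied
  → r_2 = 3.0910
beam 3: φ=0°, α=330°
  dir = (cos 330°, sin 330°) = (0.8660, -0.5000); from cell (4,4)
  next x-line at t=0.9238, next y-line at t=1.4200; Δt_x=1.1547, Δt_y=2.0000
    x: enter (5,4) at t=0.9238 ← occupied
  → r_3 = 0.9238
beam 4: φ=45°, α=15°
  dir = (cos 15°, sin 15°) = (0.9659, 0.2588); from cell (4,4)
  next x-line at t=0.8282, next y-line at t=1.1205; Δt_x=1.0353, Δt_y=3.8637
    x: enter (5,4) at t=0.8282 ← occupied
  → r_4 = 0.8282
beam 5: φ=90°, α=60°
  dir = (cos 60°, sin 60°) = (0.5000, 0.8660); from cell (4,4)
  next x-line at t=1.6000, next y-line at t=0.3349; Δt_x=2.0000, Δt_y=1.1547
    y: enter (4,5) at t=0.3349 ← occupied
  → r_5 = 0.3349

ranges = [1.9745, 3.0910, 0.9238, 0.8282, 0.3349]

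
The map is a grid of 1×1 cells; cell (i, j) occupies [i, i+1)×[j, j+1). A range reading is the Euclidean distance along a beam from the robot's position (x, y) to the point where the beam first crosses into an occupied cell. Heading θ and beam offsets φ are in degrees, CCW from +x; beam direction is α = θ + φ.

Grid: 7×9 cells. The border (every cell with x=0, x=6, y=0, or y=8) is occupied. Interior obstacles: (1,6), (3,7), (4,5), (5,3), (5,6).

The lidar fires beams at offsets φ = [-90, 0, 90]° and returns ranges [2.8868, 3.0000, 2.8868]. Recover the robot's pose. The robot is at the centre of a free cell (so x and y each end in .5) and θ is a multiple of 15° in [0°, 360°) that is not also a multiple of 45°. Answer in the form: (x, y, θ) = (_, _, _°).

(x, y, θ) = (3.5, 3.5, 120°)

Candidates: 30 free-cell centres × 16 headings = 480 poses. Raycast each; keep the one whose scan matches to 4 dp.
  (3.5, 3.5, 30°): beam 2 = 2.8868 ≠ 3.0000 ✗
  (1.5, 2.5, 150°): beam 1 = 6.3509 ≠ 2.8868 ✗
  (5.5, 2.5, 345°): beam 1 = 1.5529 ≠ 2.8868 ✗
  (2.5, 1.5, 60°): beam 1 = 1.0000 ≠ 2.8868 ✗
  …
  (3.5, 3.5, 120°): r_1=2.8868, r_2=3.0000, r_3=2.8868 — all match ✓
Unique over the lattice → pose = (3.5, 3.5, 120°).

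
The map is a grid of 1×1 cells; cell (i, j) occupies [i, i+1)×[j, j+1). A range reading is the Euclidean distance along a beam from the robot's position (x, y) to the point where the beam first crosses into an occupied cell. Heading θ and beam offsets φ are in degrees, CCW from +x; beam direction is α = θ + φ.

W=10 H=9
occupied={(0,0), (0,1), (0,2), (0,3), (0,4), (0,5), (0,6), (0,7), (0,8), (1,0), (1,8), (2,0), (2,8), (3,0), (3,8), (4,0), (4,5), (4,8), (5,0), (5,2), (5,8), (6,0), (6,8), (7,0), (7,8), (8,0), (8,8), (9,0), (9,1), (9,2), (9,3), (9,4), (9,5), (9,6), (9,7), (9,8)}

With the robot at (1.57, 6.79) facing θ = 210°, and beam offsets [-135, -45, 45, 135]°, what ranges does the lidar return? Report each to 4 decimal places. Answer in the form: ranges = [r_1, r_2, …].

beam 1: φ=-135°, α=75°
  direction (0.2588, 0.9659); cell (1,6); t to first gridline: x 1.6614, y 0.2174 (then +3.8637 / +1.0353)
    (1,7) via y @ 0.2174
    (1,8) via y @ 1.2527  # hit
  → r_1 = 1.2527
beam 2: φ=-45°, α=165°
  direction (-0.9659, 0.2588); cell (1,6); t to first gridline: x 0.5901, y 0.8114 (then +1.0353 / +3.8637)
    (0,6) via x @ 0.5901  # hit
  → r_2 = 0.5901
beam 3: φ=45°, α=255°
  direction (-0.2588, -0.9659); cell (1,6); t to first gridline: x 2.2023, y 0.8179 (then +3.8637 / +1.0353)
    (1,5) via y @ 0.8179
    (1,4) via y @ 1.8531
    (0,4) via x @ 2.2023  # hit
  → r_3 = 2.2023
beam 4: φ=135°, α=345°
  direction (0.9659, -0.2588); cell (1,6); t to first gridline: x 0.4452, y 3.0523 (then +1.0353 / +3.8637)
    (2,6) via x @ 0.4452
    (3,6) via x @ 1.4804
    (4,6) via x @ 2.5157
    (4,5) via y @ 3.0523  # hit
  → r_4 = 3.0523

ranges = [1.2527, 0.5901, 2.2023, 3.0523]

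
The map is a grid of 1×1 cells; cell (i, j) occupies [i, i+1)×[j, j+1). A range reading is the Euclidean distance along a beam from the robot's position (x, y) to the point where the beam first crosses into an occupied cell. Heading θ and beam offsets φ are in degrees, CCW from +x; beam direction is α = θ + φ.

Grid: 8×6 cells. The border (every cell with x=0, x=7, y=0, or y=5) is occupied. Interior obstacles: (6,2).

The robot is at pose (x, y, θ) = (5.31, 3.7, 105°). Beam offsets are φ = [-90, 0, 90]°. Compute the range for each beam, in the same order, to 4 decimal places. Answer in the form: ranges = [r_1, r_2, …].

ranges = [1.7496, 1.3459, 4.4620]

beam 1: φ=-90°, α=15°
  cosα=0.9659 sinα=0.2588 | (5,3) | tMaxX 0.7143 tMaxY 1.1591 | tΔX 1.0353 tΔY 3.8637
    t=0.7143 [x] (6,3)
    t=1.1591 [y] (6,4)
    t=1.7496 [x] (7,4) — stop
  → r_1 = 1.7496
beam 2: φ=0°, α=105°
  cosα=-0.2588 sinα=0.9659 | (5,3) | tMaxX 1.1977 tMaxY 0.3106 | tΔX 3.8637 tΔY 1.0353
    t=0.3106 [y] (5,4)
    t=1.1977 [x] (4,4)
    t=1.3459 [y] (4,5) — stop
  → r_2 = 1.3459
beam 3: φ=90°, α=195°
  cosα=-0.9659 sinα=-0.2588 | (5,3) | tMaxX 0.3209 tMaxY 2.7046 | tΔX 1.0353 tΔY 3.8637
    t=0.3209 [x] (4,3)
    t=1.3562 [x] (3,3)
    t=2.3915 [x] (2,3)
    t=2.7046 [y] (2,2)
    t=3.4268 [x] (1,2)
    t=4.4620 [x] (0,2) — stop
  → r_3 = 4.4620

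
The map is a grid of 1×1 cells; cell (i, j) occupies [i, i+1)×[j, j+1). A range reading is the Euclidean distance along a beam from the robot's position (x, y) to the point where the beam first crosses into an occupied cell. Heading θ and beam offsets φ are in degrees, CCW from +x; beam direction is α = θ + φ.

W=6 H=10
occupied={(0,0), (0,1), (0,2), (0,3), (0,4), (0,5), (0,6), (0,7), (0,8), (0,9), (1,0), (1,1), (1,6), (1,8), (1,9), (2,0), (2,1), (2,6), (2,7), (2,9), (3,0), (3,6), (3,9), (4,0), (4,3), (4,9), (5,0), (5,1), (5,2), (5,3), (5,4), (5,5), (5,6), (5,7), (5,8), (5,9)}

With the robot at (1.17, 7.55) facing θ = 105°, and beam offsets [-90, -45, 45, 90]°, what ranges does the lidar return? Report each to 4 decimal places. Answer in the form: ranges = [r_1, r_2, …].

beam 1: φ=-90°, α=15°
  direction (0.9659, 0.2588); cell (1,7); t to first gridline: x 0.8593, y 1.7387 (then +1.0353 / +3.8637)
    (2,7) via x @ 0.8593  # hit
  → r_1 = 0.8593
beam 2: φ=-45°, α=60°
  direction (0.5000, 0.8660); cell (1,7); t to first gridline: x 1.6600, y 0.5196 (then +2.0000 / +1.1547)
    (1,8) via y @ 0.5196  # hit
  → r_2 = 0.5196
beam 3: φ=45°, α=150°
  direction (-0.8660, 0.5000); cell (1,7); t to first gridline: x 0.1963, y 0.9000 (then +1.1547 / +2.0000)
    (0,7) via x @ 0.1963  # hit
  → r_3 = 0.1963
beam 4: φ=90°, α=195°
  direction (-0.9659, -0.2588); cell (1,7); t to first gridline: x 0.1760, y 2.1250 (then +1.0353 / +3.8637)
    (0,7) via x @ 0.1760  # hit
  → r_4 = 0.1760

ranges = [0.8593, 0.5196, 0.1963, 0.1760]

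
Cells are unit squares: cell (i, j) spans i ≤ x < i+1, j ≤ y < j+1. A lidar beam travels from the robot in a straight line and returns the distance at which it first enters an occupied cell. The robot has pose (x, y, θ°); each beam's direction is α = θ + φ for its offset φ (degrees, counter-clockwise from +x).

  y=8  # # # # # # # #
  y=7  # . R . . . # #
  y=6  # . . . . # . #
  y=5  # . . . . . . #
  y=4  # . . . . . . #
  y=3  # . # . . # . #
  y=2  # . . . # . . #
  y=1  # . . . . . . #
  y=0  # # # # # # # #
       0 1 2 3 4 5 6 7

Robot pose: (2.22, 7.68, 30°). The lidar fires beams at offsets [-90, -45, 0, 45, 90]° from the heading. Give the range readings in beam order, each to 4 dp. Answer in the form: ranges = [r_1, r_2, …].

beam 1: φ=-90°, α=300°
  cosα=0.5000 sinα=-0.8660 | (2,7) | tMaxX 1.5600 tMaxY 0.7852 | tΔX 2.0000 tΔY 1.1547
    t=0.7852 [y] (2,6)
    t=1.5600 [x] (3,6)
    t=1.9399 [y] (3,5)
    t=3.0946 [y] (3,4)
    t=3.5600 [x] (4,4)
    t=4.2493 [y] (4,3)
    t=5.4040 [y] (4,2) — stop
  → r_1 = 5.4040
beam 2: φ=-45°, α=345°
  cosα=0.9659 sinα=-0.2588 | (2,7) | tMaxX 0.8075 tMaxY 2.6273 | tΔX 1.0353 tΔY 3.8637
    t=0.8075 [x] (3,7)
    t=1.8428 [x] (4,7)
    t=2.6273 [y] (4,6)
    t=2.8781 [x] (5,6) — stop
  → r_2 = 2.8781
beam 3: φ=0°, α=30°
  cosα=0.8660 sinα=0.5000 | (2,7) | tMaxX 0.9007 tMaxY 0.6400 | tΔX 1.1547 tΔY 2.0000
    t=0.6400 [y] (2,8) — stop
  → r_3 = 0.6400
beam 4: φ=45°, α=75°
  cosα=0.2588 sinα=0.9659 | (2,7) | tMaxX 3.0137 tMaxY 0.3313 | tΔX 3.8637 tΔY 1.0353
    t=0.3313 [y] (2,8) — stop
  → r_4 = 0.3313
beam 5: φ=90°, α=120°
  cosα=-0.5000 sinα=0.8660 | (2,7) | tMaxX 0.4400 tMaxY 0.3695 | tΔX 2.0000 tΔY 1.1547
    t=0.3695 [y] (2,8) — stop
  → r_5 = 0.3695

ranges = [5.4040, 2.8781, 0.6400, 0.3313, 0.3695]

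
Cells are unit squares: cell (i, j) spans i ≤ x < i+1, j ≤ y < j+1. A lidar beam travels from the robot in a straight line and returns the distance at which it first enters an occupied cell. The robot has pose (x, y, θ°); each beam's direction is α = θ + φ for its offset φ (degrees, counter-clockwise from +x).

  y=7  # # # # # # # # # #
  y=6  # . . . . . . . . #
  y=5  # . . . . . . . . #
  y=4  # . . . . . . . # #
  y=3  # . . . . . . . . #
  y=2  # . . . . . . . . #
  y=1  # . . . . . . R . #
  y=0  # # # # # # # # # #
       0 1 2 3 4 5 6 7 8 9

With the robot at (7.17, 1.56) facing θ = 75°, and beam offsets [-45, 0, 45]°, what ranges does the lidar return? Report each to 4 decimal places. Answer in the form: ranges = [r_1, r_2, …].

ranges = [2.1131, 3.2069, 6.2816]

beam 1: φ=-45°, α=30°
  dir = (cos 30°, sin 30°) = (0.8660, 0.5000); from cell (7,1)
  next x-line at t=0.9584, next y-line at t=0.8800; Δt_x=1.1547, Δt_y=2.0000
    y: enter (7,2) at t=0.8800
    x: enter (8,2) at t=0.9584
    x: enter (9,2) at t=2.1131 ← occupied
  → r_1 = 2.1131
beam 2: φ=0°, α=75°
  dir = (cos 75°, sin 75°) = (0.2588, 0.9659); from cell (7,1)
  next x-line at t=3.2069, next y-line at t=0.4555; Δt_x=3.8637, Δt_y=1.0353
    y: enter (7,2) at t=0.4555
    y: enter (7,3) at t=1.4908
    y: enter (7,4) at t=2.5261
    x: enter (8,4) at t=3.2069 ← occupied
  → r_2 = 3.2069
beam 3: φ=45°, α=120°
  dir = (cos 120°, sin 120°) = (-0.5000, 0.8660); from cell (7,1)
  next x-line at t=0.3400, next y-line at t=0.5081; Δt_x=2.0000, Δt_y=1.1547
    x: enter (6,1) at t=0.3400
    y: enter (6,2) at t=0.5081
    y: enter (6,3) at t=1.6628
    x: enter (5,3) at t=2.3400
    y: enter (5,4) at t=2.8175
    y: enter (5,5) at t=3.9722
    x: enter (4,5) at t=4.3400
    y: enter (4,6) at t=5.1269
    y: enter (4,7) at t=6.2816 ← occupied
  → r_3 = 6.2816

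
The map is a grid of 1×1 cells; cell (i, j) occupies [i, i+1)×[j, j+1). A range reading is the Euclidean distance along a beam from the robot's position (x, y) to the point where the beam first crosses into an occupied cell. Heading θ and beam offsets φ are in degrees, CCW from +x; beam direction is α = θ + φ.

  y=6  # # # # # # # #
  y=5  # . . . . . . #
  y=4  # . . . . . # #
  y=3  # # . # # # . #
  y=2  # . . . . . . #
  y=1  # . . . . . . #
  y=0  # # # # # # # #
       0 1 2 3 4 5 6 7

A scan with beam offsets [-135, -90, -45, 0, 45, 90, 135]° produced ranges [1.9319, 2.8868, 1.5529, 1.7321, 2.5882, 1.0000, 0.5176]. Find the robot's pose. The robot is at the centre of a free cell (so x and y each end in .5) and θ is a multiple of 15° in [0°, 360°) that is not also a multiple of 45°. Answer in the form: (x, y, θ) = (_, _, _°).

(x, y, θ) = (3.5, 5.5, 300°)

Enumerate (i+0.5, j+0.5, θ) over the 25 free cells and 16 admissible headings. For each, cast all 7 beams and compare to the given ranges.
  (1.5, 2.5, 255°): beam 1 = 0.5774 ≠ 1.9319 ✗
  (4.5, 5.5, 120°): beam 2 = 1.0000 ≠ 2.8868 ✗
  (2.5, 3.5, 75°): beam 1 = 2.8868 ≠ 1.9319 ✗
  (6.5, 3.5, 120°): beam 1 = 0.5176 ≠ 1.9319 ✗
  (6.5, 2.5, 15°): beam 1 = 1.7321 ≠ 1.9319 ✗
  …
  (3.5, 5.5, 300°): r_1=1.9319, r_2=2.8868, r_3=1.5529, r_4=1.7321, r_5=2.5882, r_6=1.0000, r_7=0.5176 — all match ✓
No second candidate reproduces the full scan.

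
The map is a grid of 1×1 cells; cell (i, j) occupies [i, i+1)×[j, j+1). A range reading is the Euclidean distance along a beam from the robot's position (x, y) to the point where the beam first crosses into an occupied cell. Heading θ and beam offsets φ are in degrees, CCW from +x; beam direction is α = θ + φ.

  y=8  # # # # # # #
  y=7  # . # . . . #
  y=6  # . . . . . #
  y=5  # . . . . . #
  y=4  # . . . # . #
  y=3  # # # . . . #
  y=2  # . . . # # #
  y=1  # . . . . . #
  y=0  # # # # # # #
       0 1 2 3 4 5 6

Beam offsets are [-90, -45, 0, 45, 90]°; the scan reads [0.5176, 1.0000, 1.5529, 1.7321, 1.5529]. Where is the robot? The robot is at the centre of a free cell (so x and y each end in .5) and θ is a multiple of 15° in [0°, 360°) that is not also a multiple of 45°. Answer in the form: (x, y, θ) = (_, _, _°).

The pose lattice has 29·16 = 464 candidates. Test each by forward raycasting.
  (5.5, 3.5, 285°): beam 1 = 4.6587 ≠ 0.5176 ✗
  (2.5, 2.5, 15°): beam 1 = 1.5529 ≠ 0.5176 ✗
  (1.5, 4.5, 165°): beam 1 = 2.5882 ≠ 0.5176 ✗
  (2.5, 4.5, 30°): beam 1 = 0.5774 ≠ 0.5176 ✗
  (3.5, 7.5, 75°): beam 1 = 2.5882 ≠ 0.5176 ✗
  …
  (2.5, 2.5, 195°): r_1=0.5176, r_2=1.0000, r_3=1.5529, r_4=1.7321, r_5=1.5529 — all match ✓
Unique over the lattice → pose = (2.5, 2.5, 195°).

(x, y, θ) = (2.5, 2.5, 195°)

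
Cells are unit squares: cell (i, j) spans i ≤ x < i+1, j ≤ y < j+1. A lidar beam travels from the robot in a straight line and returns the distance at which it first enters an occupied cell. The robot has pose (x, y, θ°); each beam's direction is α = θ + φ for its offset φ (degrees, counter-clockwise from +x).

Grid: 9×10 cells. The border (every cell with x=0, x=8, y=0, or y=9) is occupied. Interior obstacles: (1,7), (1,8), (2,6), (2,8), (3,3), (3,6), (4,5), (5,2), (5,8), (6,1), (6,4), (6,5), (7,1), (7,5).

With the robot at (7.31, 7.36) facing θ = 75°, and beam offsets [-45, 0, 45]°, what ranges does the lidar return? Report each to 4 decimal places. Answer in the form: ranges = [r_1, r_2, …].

ranges = [0.7967, 1.6979, 1.8937]

beam 1: φ=-45°, α=30°
  direction (0.8660, 0.5000); cell (7,7); t to first gridline: x 0.7967, y 1.2800 (then +1.1547 / +2.0000)
    (8,7) via x @ 0.7967  # hit
  → r_1 = 0.7967
beam 2: φ=0°, α=75°
  direction (0.2588, 0.9659); cell (7,7); t to first gridline: x 2.6660, y 0.6626 (then +3.8637 / +1.0353)
    (7,8) via y @ 0.6626
    (7,9) via y @ 1.6979  # hit
  → r_2 = 1.6979
beam 3: φ=45°, α=120°
  direction (-0.5000, 0.8660); cell (7,7); t to first gridline: x 0.6200, y 0.7390 (then +2.0000 / +1.1547)
    (6,7) via x @ 0.6200
    (6,8) via y @ 0.7390
    (6,9) via y @ 1.8937  # hit
  → r_3 = 1.8937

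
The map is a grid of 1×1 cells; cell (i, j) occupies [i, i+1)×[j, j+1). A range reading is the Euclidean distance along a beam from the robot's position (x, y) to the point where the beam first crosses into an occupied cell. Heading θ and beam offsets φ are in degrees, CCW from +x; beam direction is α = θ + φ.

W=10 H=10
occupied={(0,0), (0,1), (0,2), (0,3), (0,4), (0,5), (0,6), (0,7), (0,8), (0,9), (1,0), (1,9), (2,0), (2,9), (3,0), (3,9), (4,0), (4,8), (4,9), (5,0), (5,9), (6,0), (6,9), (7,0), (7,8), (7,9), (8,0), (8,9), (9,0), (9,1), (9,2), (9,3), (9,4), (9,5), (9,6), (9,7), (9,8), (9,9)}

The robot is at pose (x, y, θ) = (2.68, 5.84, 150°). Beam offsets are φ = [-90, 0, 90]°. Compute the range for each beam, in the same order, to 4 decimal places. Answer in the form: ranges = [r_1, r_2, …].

beam 1: φ=-90°, α=60°
  cosα=0.5000 sinα=0.8660 | (2,5) | tMaxX 0.6400 tMaxY 0.1848 | tΔX 2.0000 tΔY 1.1547
    t=0.1848 [y] (2,6)
    t=0.6400 [x] (3,6)
    t=1.3395 [y] (3,7)
    t=2.4942 [y] (3,8)
    t=2.6400 [x] (4,8) — stop
  → r_1 = 2.6400
beam 2: φ=0°, α=150°
  cosα=-0.8660 sinα=0.5000 | (2,5) | tMaxX 0.7852 tMaxY 0.3200 | tΔX 1.1547 tΔY 2.0000
    t=0.3200 [y] (2,6)
    t=0.7852 [x] (1,6)
    t=1.9399 [x] (0,6) — stop
  → r_2 = 1.9399
beam 3: φ=90°, α=240°
  cosα=-0.5000 sinα=-0.8660 | (2,5) | tMaxX 1.3600 tMaxY 0.9699 | tΔX 2.0000 tΔY 1.1547
    t=0.9699 [y] (2,4)
    t=1.3600 [x] (1,4)
    t=2.1246 [y] (1,3)
    t=3.2793 [y] (1,2)
    t=3.3600 [x] (0,2) — stop
  → r_3 = 3.3600

ranges = [2.6400, 1.9399, 3.3600]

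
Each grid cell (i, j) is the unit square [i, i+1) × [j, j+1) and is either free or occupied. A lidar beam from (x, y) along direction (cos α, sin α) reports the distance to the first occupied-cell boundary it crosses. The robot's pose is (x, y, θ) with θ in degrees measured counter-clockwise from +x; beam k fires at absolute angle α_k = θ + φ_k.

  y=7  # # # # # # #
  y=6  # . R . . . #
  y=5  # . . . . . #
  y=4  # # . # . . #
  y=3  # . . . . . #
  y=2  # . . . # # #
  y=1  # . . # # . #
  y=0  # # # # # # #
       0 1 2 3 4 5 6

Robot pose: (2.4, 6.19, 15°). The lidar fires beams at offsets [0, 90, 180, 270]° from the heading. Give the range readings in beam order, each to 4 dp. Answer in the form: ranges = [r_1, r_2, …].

ranges = [3.1296, 0.8386, 1.4494, 4.3378]

beam 1: φ=0°, α=15°
  direction (0.9659, 0.2588); cell (2,6); t to first gridline: x 0.6212, y 3.1296 (then +1.0353 / +3.8637)
    (3,6) via x @ 0.6212
    (4,6) via x @ 1.6564
    (5,6) via x @ 2.6917
    (5,7) via y @ 3.1296  # hit
  → r_1 = 3.1296
beam 2: φ=90°, α=105°
  direction (-0.2588, 0.9659); cell (2,6); t to first gridline: x 1.5455, y 0.8386 (then +3.8637 / +1.0353)
    (2,7) via y @ 0.8386  # hit
  → r_2 = 0.8386
beam 3: φ=180°, α=195°
  direction (-0.9659, -0.2588); cell (2,6); t to first gridline: x 0.4141, y 0.7341 (then +1.0353 / +3.8637)
    (1,6) via x @ 0.4141
    (1,5) via y @ 0.7341
    (0,5) via x @ 1.4494  # hit
  → r_3 = 1.4494
beam 4: φ=270°, α=285°
  direction (0.2588, -0.9659); cell (2,6); t to first gridline: x 2.3182, y 0.1967 (then +3.8637 / +1.0353)
    (2,5) via y @ 0.1967
    (2,4) via y @ 1.2320
    (2,3) via y @ 2.2673
    (3,3) via x @ 2.3182
    (3,2) via y @ 3.3025
    (3,1) via y @ 4.3378  # hit
  → r_4 = 4.3378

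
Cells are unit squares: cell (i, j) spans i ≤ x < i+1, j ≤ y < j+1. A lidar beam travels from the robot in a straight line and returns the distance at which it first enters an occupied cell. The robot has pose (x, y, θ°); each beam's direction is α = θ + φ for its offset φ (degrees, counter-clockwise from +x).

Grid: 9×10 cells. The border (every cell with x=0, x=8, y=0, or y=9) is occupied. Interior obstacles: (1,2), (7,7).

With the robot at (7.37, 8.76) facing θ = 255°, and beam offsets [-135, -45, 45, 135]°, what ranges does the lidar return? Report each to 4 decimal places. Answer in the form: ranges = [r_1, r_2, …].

beam 1: φ=-135°, α=120°
  direction (-0.5000, 0.8660); cell (7,8); t to first gridline: x 0.7400, y 0.2771 (then +2.0000 / +1.1547)
    (7,9) via y @ 0.2771  # hit
  → r_1 = 0.2771
beam 2: φ=-45°, α=210°
  direction (-0.8660, -0.5000); cell (7,8); t to first gridline: x 0.4272, y 1.5200 (then +1.1547 / +2.0000)
    (6,8) via x @ 0.4272
    (6,7) via y @ 1.5200
    (5,7) via x @ 1.5819
    (4,7) via x @ 2.7366
    (4,6) via y @ 3.5200
    (3,6) via x @ 3.8913
    (2,6) via x @ 5.0460
    (2,5) via y @ 5.5200
    (1,5) via x @ 6.2007
    (0,5) via x @ 7.3554  # hit
  → r_2 = 7.3554
beam 3: φ=45°, α=300°
  direction (0.5000, -0.8660); cell (7,8); t to first gridline: x 1.2600, y 0.8776 (then +2.0000 / +1.1547)
    (7,7) via y @ 0.8776  # hit
  → r_3 = 0.8776
beam 4: φ=135°, α=30°
  direction (0.8660, 0.5000); cell (7,8); t to first gridline: x 0.7275, y 0.4800 (then +1.1547 / +2.0000)
    (7,9) via y @ 0.4800  # hit
  → r_4 = 0.4800

ranges = [0.2771, 7.3554, 0.8776, 0.4800]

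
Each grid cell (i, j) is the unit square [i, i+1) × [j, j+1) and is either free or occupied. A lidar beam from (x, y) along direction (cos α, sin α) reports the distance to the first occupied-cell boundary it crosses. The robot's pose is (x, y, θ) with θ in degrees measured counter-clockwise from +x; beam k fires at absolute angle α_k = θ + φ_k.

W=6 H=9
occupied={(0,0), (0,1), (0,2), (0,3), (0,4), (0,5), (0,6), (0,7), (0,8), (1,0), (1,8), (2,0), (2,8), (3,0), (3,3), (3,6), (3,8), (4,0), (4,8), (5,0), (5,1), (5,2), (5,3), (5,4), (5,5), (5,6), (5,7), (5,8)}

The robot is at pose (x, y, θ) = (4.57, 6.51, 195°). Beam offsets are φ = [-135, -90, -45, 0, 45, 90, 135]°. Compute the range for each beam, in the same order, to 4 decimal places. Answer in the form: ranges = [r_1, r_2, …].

beam 1: φ=-135°, α=60°
  direction (0.5000, 0.8660); cell (4,6); t to first gridline: x 0.8600, y 0.5658 (then +2.0000 / +1.1547)
    (4,7) via y @ 0.5658
    (5,7) via x @ 0.8600  # hit
  → r_1 = 0.8600
beam 2: φ=-90°, α=105°
  direction (-0.2588, 0.9659); cell (4,6); t to first gridline: x 2.2023, y 0.5073 (then +3.8637 / +1.0353)
    (4,7) via y @ 0.5073
    (4,8) via y @ 1.5426  # hit
  → r_2 = 1.5426
beam 3: φ=-45°, α=150°
  direction (-0.8660, 0.5000); cell (4,6); t to first gridline: x 0.6582, y 0.9800 (then +1.1547 / +2.0000)
    (3,6) via x @ 0.6582  # hit
  → r_3 = 0.6582
beam 4: φ=0°, α=195°
  direction (-0.9659, -0.2588); cell (4,6); t to first gridline: x 0.5901, y 1.9705 (then +1.0353 / +3.8637)
    (3,6) via x @ 0.5901  # hit
  → r_4 = 0.5901
beam 5: φ=45°, α=240°
  direction (-0.5000, -0.8660); cell (4,6); t to first gridline: x 1.1400, y 0.5889 (then +2.0000 / +1.1547)
    (4,5) via y @ 0.5889
    (3,5) via x @ 1.1400
    (3,4) via y @ 1.7436
    (3,3) via y @ 2.8983  # hit
  → r_5 = 2.8983
beam 6: φ=90°, α=285°
  direction (0.2588, -0.9659); cell (4,6); t to first gridline: x 1.6614, y 0.5280 (then +3.8637 / +1.0353)
    (4,5) via y @ 0.5280
    (4,4) via y @ 1.5633
    (5,4) via x @ 1.6614  # hit
  → r_6 = 1.6614
beam 7: φ=135°, α=330°
  direction (0.8660, -0.5000); cell (4,6); t to first gridline: x 0.4965, y 1.0200 (then +1.1547 / +2.0000)
    (5,6) via x @ 0.4965  # hit
  → r_7 = 0.4965

ranges = [0.8600, 1.5426, 0.6582, 0.5901, 2.8983, 1.6614, 0.4965]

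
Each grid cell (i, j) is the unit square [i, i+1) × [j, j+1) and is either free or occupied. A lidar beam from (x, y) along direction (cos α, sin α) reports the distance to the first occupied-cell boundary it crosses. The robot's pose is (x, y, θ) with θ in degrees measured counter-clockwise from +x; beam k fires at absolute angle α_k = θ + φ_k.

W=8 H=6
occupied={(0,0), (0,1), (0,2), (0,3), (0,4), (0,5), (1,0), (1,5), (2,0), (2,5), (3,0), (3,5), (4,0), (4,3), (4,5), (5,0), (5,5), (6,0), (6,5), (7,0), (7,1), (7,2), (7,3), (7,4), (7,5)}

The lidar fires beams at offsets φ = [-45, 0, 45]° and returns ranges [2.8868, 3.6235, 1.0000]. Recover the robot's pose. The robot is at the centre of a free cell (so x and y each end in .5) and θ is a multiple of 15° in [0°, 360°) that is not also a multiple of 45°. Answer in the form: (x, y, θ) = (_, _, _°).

Candidates: 23 free-cell centres × 16 headings = 368 poses. Raycast each; keep the one whose scan matches to 4 dp.
  (6.5, 4.5, 15°): beam 1 = 0.5774 ≠ 2.8868 ✗
  (5.5, 4.5, 285°): beam 1 = 1.0000 ≠ 2.8868 ✗
  (3.5, 3.5, 210°): beam 1 = 2.5882 ≠ 2.8868 ✗
  …
  (3.5, 4.5, 255°): r_1=2.8868, r_2=3.6235, r_3=1.0000 — all match ✓
Unique over the lattice → pose = (3.5, 4.5, 255°).

(x, y, θ) = (3.5, 4.5, 255°)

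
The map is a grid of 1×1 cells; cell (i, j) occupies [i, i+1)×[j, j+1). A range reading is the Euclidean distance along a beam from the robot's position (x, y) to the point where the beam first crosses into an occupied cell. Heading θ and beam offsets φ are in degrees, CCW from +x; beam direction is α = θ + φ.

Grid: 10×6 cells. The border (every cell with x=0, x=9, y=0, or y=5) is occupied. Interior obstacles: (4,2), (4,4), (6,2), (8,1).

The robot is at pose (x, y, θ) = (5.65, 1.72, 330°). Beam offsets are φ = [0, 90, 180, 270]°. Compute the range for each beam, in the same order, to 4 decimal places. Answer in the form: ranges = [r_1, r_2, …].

ranges = [1.4400, 0.7000, 0.7506, 0.8314]

beam 1: φ=0°, α=330°
  d=(0.8660,-0.5000)  start (5,1)  tX=0.4041 tY=1.4400  stride 1/|dx|=1.1547 1/|dy|=2.0000
    cross x-line → (6,1), t=0.4041
    cross y-line → (6,0), t=1.4400 (wall)
  → r_1 = 1.4400
beam 2: φ=90°, α=60°
  d=(0.5000,0.8660)  start (5,1)  tX=0.7000 tY=0.3233  stride 1/|dx|=2.0000 1/|dy|=1.1547
    cross y-line → (5,2), t=0.3233
    cross x-line → (6,2), t=0.7000 (wall)
  → r_2 = 0.7000
beam 3: φ=180°, α=150°
  d=(-0.8660,0.5000)  start (5,1)  tX=0.7506 tY=0.5600  stride 1/|dx|=1.1547 1/|dy|=2.0000
    cross y-line → (5,2), t=0.5600
    cross x-line → (4,2), t=0.7506 (wall)
  → r_3 = 0.7506
beam 4: φ=270°, α=240°
  d=(-0.5000,-0.8660)  start (5,1)  tX=1.3000 tY=0.8314  stride 1/|dx|=2.0000 1/|dy|=1.1547
    cross y-line → (5,0), t=0.8314 (wall)
  → r_4 = 0.8314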